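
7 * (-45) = -315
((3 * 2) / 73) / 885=2 / 21535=0.00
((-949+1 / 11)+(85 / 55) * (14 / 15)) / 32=-3553 / 120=-29.61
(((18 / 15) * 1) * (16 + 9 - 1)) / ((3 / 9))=432 / 5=86.40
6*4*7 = 168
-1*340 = -340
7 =7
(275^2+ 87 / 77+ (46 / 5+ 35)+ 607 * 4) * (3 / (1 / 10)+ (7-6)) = 932103567 / 385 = 2421048.23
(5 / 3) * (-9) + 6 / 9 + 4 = -31 / 3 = -10.33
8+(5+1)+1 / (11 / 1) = 155 / 11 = 14.09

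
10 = 10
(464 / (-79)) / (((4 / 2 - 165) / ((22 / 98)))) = 5104 / 630973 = 0.01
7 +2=9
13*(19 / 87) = 2.84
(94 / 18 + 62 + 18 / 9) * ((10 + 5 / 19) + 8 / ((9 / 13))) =2324413 / 1539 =1510.34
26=26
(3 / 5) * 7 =21 / 5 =4.20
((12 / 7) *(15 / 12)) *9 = 135 / 7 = 19.29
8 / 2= 4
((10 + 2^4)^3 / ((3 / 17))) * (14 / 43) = 4183088 / 129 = 32427.04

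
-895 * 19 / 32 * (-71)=1207355 / 32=37729.84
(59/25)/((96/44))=649/600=1.08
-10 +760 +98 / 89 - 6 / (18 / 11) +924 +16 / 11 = 4913275 / 2937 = 1672.89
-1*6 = -6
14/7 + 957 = 959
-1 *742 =-742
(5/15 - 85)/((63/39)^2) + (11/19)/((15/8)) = -4039162/125685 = -32.14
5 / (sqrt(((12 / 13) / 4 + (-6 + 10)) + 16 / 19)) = 5 * sqrt(309491) / 1253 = 2.22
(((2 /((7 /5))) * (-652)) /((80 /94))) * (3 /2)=-22983 /14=-1641.64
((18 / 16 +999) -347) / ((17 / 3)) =15675 / 136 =115.26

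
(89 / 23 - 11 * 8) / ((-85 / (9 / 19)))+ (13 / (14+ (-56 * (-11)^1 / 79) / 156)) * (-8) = -278707224 / 40198319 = -6.93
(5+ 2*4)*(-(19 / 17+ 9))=-2236 / 17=-131.53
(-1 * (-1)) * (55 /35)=11 /7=1.57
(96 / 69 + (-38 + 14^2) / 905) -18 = -342076 / 20815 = -16.43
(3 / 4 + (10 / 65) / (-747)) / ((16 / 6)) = 29125 / 103584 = 0.28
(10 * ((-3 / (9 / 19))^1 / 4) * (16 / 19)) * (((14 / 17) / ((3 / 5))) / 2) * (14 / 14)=-1400 / 153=-9.15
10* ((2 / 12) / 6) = 5 / 18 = 0.28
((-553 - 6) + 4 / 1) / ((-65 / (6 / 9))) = 74 / 13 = 5.69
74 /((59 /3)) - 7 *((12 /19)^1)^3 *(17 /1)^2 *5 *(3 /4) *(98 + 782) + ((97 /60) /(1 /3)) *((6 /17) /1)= -115705254035169 /68795770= -1681865.82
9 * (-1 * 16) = -144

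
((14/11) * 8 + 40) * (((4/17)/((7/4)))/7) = 8832/9163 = 0.96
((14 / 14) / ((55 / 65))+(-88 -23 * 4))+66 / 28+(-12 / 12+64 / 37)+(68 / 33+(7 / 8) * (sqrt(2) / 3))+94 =-1361891 / 17094+7 * sqrt(2) / 24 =-79.26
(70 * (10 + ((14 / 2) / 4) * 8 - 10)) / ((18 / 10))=4900 / 9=544.44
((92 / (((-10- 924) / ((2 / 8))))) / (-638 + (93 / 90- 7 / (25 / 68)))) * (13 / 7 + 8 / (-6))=6325 / 321672869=0.00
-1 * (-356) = 356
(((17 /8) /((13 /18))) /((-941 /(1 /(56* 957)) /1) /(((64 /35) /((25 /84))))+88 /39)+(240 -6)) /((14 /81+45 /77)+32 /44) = 1359101096274978 /8622322170071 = 157.63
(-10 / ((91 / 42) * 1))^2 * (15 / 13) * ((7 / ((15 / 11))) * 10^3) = 277200000 / 2197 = 126172.05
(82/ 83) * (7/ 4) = 287/ 166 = 1.73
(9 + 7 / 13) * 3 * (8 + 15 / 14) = 23622 / 91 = 259.58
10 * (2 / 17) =20 / 17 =1.18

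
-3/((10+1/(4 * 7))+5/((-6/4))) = -252/563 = -0.45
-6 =-6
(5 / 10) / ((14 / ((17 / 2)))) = 17 / 56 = 0.30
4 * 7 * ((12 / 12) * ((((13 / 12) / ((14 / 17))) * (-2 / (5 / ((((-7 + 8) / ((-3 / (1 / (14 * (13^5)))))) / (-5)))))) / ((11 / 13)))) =-17 / 76126050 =-0.00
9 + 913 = 922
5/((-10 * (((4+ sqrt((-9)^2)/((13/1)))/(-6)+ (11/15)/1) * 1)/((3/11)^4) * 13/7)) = 8505/278179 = 0.03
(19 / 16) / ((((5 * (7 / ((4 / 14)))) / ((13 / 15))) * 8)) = 247 / 235200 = 0.00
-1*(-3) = 3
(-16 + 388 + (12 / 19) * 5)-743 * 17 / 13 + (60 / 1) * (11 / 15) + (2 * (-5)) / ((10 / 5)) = -137692 / 247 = -557.46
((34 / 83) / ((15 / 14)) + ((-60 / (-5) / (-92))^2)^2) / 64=133305161 / 22297730880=0.01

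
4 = 4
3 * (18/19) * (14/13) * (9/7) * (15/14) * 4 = 29160/1729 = 16.87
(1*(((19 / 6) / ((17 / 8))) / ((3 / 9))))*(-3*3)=-684 / 17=-40.24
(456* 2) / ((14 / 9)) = 4104 / 7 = 586.29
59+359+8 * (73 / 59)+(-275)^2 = 4487121 / 59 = 76052.90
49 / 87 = 0.56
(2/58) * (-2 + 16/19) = -22/551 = -0.04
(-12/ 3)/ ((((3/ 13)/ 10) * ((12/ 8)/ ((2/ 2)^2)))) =-1040/ 9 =-115.56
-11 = -11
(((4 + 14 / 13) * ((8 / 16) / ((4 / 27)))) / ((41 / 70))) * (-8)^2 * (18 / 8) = 2245320 / 533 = 4212.61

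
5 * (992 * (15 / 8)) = 9300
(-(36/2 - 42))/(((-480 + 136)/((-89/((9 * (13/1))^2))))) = 89/196209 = 0.00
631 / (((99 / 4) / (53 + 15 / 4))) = 143237 / 99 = 1446.84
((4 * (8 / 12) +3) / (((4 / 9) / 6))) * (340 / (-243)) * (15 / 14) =-7225 / 63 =-114.68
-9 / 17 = -0.53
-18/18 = -1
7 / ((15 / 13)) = 91 / 15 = 6.07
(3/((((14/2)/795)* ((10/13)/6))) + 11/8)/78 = 148901/4368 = 34.09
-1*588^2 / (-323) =345744 / 323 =1070.41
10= 10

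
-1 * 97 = -97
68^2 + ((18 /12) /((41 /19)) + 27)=381439 /82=4651.70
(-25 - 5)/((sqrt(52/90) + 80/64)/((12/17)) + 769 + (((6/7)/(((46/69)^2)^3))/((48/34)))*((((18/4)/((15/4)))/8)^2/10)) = -96235721486714880000/2472567997905104179889 + 11791761408000000*sqrt(130)/2472567997905104179889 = -0.04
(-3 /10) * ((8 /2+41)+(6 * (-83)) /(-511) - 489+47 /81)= 18313249 /137970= 132.73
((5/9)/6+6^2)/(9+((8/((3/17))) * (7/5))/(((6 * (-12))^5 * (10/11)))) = 1309428633600/326517349091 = 4.01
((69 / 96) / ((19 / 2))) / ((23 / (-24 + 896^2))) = 100349 / 38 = 2640.76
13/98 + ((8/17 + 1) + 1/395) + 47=31986001/658070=48.61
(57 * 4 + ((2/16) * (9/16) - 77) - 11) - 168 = -3575/128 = -27.93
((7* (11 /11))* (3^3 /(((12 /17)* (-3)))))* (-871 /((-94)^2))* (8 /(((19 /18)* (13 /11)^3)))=286525701 /7093099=40.39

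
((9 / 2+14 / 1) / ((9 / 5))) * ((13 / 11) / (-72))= -2405 / 14256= -0.17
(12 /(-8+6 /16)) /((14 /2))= -96 /427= -0.22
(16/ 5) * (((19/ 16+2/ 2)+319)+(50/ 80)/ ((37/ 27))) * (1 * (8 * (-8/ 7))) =-9410.37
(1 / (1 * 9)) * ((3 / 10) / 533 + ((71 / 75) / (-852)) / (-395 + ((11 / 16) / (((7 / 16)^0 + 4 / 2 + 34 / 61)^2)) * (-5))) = 40404750721 / 642861371967750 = 0.00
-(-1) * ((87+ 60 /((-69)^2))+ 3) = 90.01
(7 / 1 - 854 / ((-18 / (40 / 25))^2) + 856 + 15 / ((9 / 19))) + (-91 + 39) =1692736 / 2025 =835.92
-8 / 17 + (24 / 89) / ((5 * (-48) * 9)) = -64097 / 136170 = -0.47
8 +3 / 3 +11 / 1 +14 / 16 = 167 / 8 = 20.88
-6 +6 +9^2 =81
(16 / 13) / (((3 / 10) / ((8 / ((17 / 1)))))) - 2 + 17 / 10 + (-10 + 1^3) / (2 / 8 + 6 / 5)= -879881 / 192270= -4.58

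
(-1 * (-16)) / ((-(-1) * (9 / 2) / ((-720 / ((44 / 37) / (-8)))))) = 189440 / 11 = 17221.82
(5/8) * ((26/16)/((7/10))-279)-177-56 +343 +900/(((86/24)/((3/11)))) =5.57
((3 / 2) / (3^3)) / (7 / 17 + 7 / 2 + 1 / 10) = 85 / 6138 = 0.01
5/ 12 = 0.42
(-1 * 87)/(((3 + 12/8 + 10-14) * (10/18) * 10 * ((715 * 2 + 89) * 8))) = -783/303800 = -0.00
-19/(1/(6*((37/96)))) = -703/16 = -43.94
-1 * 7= -7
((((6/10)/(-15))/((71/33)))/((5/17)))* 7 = -3927/8875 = -0.44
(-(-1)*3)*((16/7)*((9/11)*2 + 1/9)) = 2768/231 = 11.98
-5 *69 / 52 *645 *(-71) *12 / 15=3159855 / 13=243065.77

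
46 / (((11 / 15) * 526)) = 345 / 2893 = 0.12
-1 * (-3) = 3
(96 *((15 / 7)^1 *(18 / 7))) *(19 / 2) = 246240 / 49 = 5025.31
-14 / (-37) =14 / 37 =0.38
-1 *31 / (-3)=31 / 3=10.33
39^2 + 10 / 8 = 6089 / 4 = 1522.25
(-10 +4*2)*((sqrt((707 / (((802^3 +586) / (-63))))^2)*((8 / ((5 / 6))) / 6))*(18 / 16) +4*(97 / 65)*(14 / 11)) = -560431115615 / 36883288871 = -15.19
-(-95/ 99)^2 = -9025/ 9801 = -0.92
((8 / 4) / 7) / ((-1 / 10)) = -20 / 7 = -2.86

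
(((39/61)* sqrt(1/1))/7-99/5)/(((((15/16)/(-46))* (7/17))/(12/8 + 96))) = 3422119584/14945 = 228980.90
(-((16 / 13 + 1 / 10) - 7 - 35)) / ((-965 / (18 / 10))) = -47583 / 627250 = -0.08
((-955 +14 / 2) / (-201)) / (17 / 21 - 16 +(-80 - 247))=-3318 / 240731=-0.01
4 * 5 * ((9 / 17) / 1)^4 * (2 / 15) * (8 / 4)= 34992 / 83521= 0.42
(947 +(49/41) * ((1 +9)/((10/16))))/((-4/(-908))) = 8991697/41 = 219309.68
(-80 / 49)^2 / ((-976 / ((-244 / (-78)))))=-800 / 93639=-0.01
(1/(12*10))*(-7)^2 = 49/120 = 0.41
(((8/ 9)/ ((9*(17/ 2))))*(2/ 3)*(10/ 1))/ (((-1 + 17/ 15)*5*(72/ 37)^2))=6845/ 223074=0.03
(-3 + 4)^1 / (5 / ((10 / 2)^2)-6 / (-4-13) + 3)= 85 / 302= 0.28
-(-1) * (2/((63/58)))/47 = 116/2961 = 0.04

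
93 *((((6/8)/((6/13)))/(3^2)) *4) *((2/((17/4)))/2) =15.80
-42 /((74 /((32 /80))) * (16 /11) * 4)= -231 /5920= -0.04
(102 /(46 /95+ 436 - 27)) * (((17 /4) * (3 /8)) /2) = 0.20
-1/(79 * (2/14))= -7/79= -0.09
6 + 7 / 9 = 61 / 9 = 6.78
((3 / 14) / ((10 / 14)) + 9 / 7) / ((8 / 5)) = 111 / 112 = 0.99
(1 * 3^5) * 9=2187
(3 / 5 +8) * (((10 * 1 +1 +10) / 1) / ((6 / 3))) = 903 / 10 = 90.30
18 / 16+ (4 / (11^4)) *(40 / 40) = 131801 / 117128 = 1.13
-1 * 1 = -1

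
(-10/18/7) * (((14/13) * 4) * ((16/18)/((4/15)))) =-400/351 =-1.14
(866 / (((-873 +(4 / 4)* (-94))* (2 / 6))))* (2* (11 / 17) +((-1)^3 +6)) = -277986 / 16439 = -16.91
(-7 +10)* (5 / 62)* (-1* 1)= -15 / 62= -0.24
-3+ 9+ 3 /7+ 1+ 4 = 80 /7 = 11.43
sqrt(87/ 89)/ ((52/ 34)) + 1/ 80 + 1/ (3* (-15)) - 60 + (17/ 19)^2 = -15389647/ 259920 + 17* sqrt(7743)/ 2314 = -58.56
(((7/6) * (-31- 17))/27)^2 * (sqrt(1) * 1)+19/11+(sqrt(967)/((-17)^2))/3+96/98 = sqrt(967)/867+2753915/392931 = 7.04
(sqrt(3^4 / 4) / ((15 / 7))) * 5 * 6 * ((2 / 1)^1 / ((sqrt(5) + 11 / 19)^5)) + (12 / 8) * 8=1021667875836615 * sqrt(5) / 423214420675232 + 3095720785947327 / 423214420675232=12.71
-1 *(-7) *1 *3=21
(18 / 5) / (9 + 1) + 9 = 234 / 25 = 9.36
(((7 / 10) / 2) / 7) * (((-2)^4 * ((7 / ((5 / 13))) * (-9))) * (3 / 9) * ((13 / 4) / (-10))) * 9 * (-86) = -1373463 / 125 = -10987.70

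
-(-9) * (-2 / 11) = -18 / 11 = -1.64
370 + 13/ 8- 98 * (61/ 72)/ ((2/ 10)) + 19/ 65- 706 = -3506357/ 4680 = -749.22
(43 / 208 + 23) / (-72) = -1609 / 4992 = -0.32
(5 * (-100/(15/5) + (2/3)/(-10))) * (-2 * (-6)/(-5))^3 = 2308.61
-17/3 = -5.67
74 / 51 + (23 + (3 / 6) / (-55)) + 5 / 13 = 1810597 / 72930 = 24.83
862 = 862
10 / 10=1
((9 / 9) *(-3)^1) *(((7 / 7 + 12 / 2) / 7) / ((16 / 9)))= -27 / 16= -1.69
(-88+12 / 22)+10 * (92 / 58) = -22838 / 319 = -71.59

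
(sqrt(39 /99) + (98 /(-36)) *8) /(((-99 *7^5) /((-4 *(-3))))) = 16 /101871 -4 *sqrt(429) /18302823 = 0.00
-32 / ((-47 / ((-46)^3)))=-3114752 / 47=-66271.32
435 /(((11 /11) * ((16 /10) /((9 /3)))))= 6525 /8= 815.62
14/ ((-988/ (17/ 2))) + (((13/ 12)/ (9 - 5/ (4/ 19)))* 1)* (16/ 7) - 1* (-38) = 46164071/ 1224132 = 37.71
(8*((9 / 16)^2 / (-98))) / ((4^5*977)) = -81 / 3137404928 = -0.00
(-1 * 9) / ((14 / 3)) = -1.93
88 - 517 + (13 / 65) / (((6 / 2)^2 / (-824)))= -20129 / 45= -447.31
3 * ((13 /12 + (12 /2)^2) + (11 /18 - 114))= -2747 /12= -228.92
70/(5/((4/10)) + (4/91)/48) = 76440/13651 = 5.60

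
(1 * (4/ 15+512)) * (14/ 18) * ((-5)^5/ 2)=-16808750/ 27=-622546.30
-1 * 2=-2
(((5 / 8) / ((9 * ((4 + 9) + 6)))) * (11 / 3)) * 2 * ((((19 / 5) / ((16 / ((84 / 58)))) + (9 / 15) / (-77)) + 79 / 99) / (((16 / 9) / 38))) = 911723 / 1403136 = 0.65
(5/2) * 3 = 15/2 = 7.50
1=1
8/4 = 2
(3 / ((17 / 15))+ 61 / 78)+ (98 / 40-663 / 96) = -108959 / 106080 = -1.03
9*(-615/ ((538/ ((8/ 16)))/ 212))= -293355/ 269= -1090.54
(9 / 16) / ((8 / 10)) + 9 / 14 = 603 / 448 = 1.35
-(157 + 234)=-391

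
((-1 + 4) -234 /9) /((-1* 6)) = 23 /6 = 3.83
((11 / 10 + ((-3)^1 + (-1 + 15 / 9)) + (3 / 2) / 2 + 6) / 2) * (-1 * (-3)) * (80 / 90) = 331 / 45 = 7.36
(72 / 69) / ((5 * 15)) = 8 / 575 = 0.01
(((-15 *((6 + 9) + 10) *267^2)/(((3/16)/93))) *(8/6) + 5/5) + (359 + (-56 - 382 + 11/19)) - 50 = -335913770421/19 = -17679672127.42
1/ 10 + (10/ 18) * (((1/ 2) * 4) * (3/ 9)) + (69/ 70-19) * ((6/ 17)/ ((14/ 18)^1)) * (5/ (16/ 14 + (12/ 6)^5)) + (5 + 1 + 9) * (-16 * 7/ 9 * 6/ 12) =-350704037/ 3727080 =-94.10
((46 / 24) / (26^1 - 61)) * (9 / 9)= -23 / 420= -0.05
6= 6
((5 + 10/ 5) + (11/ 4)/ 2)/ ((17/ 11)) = 737/ 136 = 5.42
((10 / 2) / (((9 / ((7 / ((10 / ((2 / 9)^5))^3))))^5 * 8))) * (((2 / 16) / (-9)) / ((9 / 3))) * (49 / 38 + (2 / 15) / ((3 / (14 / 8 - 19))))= -45112431366580692058112 / 1026099415018296759908782359561217403699056705061667637468595460723640530232371185302734375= -0.00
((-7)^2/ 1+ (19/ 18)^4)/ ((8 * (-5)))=-1054829/ 839808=-1.26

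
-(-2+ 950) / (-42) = 22.57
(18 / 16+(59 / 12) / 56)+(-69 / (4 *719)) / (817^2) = 391138530073 / 322509325152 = 1.21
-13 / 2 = -6.50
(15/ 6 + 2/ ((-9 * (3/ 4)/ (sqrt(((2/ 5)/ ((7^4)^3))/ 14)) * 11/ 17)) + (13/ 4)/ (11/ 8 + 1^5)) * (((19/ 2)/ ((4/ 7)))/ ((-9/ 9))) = -1029/ 16 + 323 * sqrt(35)/ 174708765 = -64.31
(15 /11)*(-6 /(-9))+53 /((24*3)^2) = 52423 /57024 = 0.92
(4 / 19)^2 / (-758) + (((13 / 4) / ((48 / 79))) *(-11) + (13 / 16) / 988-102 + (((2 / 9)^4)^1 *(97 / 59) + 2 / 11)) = -374375258764501 / 2330349915564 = -160.65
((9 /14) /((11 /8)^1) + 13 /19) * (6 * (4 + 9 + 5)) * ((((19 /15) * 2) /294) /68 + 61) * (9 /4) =83222720541 /4874716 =17072.32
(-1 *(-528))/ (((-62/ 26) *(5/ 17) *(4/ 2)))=-58344/ 155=-376.41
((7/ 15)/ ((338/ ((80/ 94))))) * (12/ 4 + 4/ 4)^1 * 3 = 112/ 7943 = 0.01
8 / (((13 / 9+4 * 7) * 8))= 9 / 265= 0.03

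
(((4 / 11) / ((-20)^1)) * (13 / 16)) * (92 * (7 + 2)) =-2691 / 220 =-12.23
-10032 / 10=-5016 / 5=-1003.20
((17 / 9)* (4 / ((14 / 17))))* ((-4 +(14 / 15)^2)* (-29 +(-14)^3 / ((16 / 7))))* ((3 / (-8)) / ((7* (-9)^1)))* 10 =125074576 / 59535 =2100.86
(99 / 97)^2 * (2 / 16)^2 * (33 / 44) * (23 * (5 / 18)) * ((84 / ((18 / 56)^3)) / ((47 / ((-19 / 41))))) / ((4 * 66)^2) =-5246185 / 187983690624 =-0.00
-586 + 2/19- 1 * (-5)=-11037/19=-580.89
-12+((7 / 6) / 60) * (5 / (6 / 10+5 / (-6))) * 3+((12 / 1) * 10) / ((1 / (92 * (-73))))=-3223733 / 4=-805933.25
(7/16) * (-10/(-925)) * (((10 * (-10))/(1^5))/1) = -35/74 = -0.47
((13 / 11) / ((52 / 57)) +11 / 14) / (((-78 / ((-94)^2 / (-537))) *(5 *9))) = 1415969 / 145134990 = 0.01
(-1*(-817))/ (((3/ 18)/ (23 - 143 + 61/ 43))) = -581286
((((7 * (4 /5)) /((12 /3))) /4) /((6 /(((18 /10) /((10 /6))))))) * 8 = 63 /125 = 0.50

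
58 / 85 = 0.68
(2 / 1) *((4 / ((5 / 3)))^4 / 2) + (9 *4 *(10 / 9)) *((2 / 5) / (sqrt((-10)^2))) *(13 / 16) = 43097 / 1250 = 34.48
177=177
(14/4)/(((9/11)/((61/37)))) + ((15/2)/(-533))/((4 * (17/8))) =42549527/6034626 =7.05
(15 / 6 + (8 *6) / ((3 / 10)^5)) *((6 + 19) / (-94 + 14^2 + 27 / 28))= 4796.71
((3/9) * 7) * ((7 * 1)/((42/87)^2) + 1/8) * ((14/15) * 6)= 3941/10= 394.10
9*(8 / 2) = 36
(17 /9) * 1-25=-208 /9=-23.11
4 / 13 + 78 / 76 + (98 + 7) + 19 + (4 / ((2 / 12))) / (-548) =8479391 / 67678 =125.29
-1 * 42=-42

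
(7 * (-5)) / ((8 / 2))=-35 / 4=-8.75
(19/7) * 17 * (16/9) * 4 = 20672/63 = 328.13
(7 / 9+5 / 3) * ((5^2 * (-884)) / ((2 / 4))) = -972400 / 9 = -108044.44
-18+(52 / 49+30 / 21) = -760 / 49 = -15.51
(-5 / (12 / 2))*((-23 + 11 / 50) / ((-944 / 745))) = -14.98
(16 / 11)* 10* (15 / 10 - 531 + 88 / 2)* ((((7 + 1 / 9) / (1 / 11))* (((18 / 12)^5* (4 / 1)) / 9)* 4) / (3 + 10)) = -7457280 / 13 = -573636.92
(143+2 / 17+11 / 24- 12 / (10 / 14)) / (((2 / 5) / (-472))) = -15258757 / 102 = -149595.66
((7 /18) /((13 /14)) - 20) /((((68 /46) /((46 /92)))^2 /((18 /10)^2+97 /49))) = -3874568983 /331367400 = -11.69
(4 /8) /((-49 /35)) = -5 /14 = -0.36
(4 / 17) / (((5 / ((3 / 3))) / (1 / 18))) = 2 / 765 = 0.00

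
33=33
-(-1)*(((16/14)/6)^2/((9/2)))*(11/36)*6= 0.01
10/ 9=1.11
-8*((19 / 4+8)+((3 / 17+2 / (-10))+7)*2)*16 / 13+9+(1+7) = -271743 / 1105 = -245.92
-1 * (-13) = 13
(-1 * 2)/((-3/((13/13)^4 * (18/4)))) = 3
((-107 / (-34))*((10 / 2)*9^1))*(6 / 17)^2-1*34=-80372 / 4913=-16.36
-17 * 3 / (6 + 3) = -17 / 3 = -5.67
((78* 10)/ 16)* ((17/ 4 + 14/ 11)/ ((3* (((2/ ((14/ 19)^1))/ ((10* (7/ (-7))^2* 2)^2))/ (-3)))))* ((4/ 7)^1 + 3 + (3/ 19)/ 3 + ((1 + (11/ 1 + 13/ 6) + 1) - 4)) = -423700875/ 722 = -586843.32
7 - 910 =-903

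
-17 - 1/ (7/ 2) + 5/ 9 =-1054/ 63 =-16.73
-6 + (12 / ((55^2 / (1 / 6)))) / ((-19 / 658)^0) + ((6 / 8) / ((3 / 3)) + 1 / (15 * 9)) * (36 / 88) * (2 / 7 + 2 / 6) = -8854157 / 1524600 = -5.81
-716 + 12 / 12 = -715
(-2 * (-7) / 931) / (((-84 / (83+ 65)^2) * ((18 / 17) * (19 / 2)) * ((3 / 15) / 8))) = -7447360 / 477603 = -15.59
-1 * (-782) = 782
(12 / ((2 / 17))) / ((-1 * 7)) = -14.57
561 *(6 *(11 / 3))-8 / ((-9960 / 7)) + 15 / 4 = 61481863 / 4980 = 12345.76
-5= -5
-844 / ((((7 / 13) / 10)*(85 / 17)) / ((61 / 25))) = -1338584 / 175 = -7649.05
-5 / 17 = -0.29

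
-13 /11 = -1.18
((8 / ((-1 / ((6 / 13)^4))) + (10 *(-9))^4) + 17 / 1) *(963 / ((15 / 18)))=10827323044906482 / 142805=75818935225.70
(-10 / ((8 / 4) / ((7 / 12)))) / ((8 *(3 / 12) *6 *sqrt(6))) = -35 *sqrt(6) / 864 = -0.10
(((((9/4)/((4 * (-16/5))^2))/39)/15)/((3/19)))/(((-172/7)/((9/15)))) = -133/36634624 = -0.00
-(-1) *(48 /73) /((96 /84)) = 0.58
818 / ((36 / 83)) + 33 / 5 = 170329 / 90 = 1892.54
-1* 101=-101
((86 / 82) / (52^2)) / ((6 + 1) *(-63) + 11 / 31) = -1333 / 1514402240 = -0.00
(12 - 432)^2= 176400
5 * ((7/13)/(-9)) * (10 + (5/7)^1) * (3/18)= -125/234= -0.53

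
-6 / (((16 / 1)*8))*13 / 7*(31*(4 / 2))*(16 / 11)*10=-6045 / 77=-78.51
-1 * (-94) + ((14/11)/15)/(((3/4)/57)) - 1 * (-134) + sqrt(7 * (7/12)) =7 * sqrt(3)/6 + 38684/165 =236.47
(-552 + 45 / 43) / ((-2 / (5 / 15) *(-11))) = -7897 / 946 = -8.35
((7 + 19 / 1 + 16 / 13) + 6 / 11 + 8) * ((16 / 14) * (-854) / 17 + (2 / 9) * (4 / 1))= -44243168 / 21879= -2022.18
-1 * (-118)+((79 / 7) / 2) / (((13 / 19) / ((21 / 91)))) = 283691 / 2366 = 119.90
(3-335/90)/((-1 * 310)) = 0.00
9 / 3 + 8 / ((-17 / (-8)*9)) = 523 / 153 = 3.42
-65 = -65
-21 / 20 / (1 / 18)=-189 / 10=-18.90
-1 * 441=-441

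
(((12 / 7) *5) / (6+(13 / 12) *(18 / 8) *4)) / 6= 40 / 441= 0.09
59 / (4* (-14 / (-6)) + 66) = 177 / 226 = 0.78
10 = 10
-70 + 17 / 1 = -53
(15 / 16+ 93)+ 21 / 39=19651 / 208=94.48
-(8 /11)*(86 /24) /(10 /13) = -3.39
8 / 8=1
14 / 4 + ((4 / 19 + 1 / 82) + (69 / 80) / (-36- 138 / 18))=30230747 / 8163920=3.70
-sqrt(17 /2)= -sqrt(34) /2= -2.92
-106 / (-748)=53 / 374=0.14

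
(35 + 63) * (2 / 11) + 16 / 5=1156 / 55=21.02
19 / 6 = 3.17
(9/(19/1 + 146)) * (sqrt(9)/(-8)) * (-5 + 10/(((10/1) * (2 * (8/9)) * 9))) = 711/7040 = 0.10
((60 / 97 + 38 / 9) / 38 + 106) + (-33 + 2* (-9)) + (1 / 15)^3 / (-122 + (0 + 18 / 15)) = 41422227557 / 751391100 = 55.13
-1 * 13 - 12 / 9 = -43 / 3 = -14.33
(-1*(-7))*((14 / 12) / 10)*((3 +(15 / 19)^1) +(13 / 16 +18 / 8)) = 102067 / 18240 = 5.60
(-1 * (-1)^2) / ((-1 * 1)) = 1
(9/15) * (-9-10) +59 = 238/5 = 47.60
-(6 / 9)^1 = -2 / 3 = -0.67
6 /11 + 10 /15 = 1.21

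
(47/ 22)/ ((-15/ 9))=-141/ 110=-1.28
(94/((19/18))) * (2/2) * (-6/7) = -10152/133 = -76.33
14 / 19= 0.74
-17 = -17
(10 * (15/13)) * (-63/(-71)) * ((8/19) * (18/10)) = 136080/17537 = 7.76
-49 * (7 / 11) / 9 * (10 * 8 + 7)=-9947 / 33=-301.42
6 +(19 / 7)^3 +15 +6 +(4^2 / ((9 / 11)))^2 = 11930488 / 27783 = 429.42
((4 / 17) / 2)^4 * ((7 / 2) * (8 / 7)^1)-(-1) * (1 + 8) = 751753 / 83521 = 9.00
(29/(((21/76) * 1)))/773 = 2204/16233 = 0.14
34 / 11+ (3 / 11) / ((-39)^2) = 17239 / 5577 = 3.09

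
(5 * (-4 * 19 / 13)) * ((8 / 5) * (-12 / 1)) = 7296 / 13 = 561.23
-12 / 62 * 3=-18 / 31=-0.58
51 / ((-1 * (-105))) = 17 / 35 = 0.49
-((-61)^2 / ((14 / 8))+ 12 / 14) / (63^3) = -14890 / 1750329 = -0.01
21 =21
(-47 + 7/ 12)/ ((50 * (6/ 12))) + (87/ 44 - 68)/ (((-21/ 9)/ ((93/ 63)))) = 460993/ 11550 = 39.91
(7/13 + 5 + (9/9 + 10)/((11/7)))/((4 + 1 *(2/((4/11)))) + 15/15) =1.19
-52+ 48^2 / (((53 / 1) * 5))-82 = -33206 / 265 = -125.31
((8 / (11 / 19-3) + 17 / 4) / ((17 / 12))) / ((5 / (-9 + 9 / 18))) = -261 / 230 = -1.13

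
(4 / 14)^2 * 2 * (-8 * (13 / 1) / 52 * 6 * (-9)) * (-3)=-52.90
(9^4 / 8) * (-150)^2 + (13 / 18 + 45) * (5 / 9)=18452837.90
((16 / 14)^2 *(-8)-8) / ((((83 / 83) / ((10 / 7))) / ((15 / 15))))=-9040 / 343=-26.36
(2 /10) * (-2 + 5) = 3 /5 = 0.60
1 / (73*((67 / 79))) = 79 / 4891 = 0.02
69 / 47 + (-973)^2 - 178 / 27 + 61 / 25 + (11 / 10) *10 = 30035241334 / 31725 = 946737.32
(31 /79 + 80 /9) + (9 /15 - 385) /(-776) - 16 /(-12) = 15324451 /1379340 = 11.11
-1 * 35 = -35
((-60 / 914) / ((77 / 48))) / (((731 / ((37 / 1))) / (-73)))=3889440 / 25723159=0.15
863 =863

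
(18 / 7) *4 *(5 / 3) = 120 / 7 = 17.14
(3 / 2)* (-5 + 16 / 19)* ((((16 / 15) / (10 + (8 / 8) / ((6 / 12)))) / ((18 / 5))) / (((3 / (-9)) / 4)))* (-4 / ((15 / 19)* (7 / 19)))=-24016 / 945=-25.41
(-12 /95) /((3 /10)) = -8 /19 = -0.42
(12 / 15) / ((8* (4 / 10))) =1 / 4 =0.25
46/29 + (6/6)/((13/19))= 1149/377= 3.05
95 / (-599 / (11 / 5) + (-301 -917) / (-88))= -4180 / 11371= -0.37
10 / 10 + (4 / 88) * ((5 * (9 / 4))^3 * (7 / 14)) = 93941 / 2816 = 33.36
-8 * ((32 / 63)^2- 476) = 15105760 / 3969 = 3805.94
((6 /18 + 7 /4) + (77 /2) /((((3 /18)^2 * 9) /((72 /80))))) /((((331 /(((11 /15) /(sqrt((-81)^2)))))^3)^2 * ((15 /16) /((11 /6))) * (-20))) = -164491210411 /28558106121242478509079129615480468750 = -0.00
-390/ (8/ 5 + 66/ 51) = -5525/ 41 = -134.76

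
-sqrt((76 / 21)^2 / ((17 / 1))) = -76 * sqrt(17) / 357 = -0.88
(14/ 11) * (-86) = -109.45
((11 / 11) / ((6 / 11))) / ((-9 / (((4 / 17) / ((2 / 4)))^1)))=-44 / 459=-0.10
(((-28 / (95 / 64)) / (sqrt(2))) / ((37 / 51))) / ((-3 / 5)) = 15232* sqrt(2) / 703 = 30.64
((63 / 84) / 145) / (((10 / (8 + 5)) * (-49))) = -39 / 284200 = -0.00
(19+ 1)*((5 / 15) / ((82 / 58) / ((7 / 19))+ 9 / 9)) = 2030 / 1473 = 1.38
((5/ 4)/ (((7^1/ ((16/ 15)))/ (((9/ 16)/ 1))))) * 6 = 0.64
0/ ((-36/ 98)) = 0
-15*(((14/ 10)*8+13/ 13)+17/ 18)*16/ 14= -676/ 3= -225.33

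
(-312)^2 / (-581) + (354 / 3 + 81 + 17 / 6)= 119527 / 3486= 34.29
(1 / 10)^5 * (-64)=-2 / 3125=-0.00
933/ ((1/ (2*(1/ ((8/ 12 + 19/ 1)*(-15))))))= -1866/ 295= -6.33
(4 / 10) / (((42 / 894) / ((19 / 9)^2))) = 107578 / 2835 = 37.95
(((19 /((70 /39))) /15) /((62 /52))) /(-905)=-3211 /4909625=-0.00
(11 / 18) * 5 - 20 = -305 / 18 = -16.94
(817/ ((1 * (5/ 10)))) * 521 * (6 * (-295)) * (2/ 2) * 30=-45204773400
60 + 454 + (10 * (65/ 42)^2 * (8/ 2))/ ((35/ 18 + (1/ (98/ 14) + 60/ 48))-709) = 49204042/ 95753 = 513.86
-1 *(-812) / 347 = 812 / 347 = 2.34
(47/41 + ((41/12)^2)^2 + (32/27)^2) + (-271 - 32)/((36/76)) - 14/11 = -42261742277/84167424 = -502.12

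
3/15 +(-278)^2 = 386421/5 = 77284.20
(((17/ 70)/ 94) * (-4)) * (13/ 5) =-221/ 8225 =-0.03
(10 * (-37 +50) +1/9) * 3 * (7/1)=8197/3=2732.33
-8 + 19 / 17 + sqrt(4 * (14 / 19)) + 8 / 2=-49 / 17 + 2 * sqrt(266) / 19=-1.17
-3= -3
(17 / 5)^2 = 289 / 25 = 11.56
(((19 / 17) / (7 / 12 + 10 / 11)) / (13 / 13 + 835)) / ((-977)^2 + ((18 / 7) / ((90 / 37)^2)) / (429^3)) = 746111416050 / 795035836972103657131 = 0.00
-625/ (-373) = 625/ 373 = 1.68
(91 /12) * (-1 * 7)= -637 /12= -53.08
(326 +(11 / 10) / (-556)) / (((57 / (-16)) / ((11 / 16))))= -6646013 / 105640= -62.91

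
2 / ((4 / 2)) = 1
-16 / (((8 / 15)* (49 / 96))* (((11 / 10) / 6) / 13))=-2246400 / 539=-4167.72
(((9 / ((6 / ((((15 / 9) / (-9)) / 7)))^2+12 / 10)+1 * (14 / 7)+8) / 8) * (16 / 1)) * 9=38580255 / 214331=180.00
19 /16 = 1.19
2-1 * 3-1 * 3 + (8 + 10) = 14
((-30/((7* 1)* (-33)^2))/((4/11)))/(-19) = 5/8778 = 0.00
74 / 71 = 1.04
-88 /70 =-44 /35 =-1.26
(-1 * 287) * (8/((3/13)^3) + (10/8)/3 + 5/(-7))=-20168023/108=-186740.95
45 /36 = 5 /4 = 1.25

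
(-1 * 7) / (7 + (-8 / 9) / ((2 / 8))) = -63 / 31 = -2.03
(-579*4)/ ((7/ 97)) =-224652/ 7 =-32093.14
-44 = -44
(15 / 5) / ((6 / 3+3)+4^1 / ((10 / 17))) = 15 / 59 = 0.25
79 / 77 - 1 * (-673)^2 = -34875454 / 77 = -452927.97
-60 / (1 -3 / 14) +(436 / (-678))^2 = -96010876 / 1264131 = -75.95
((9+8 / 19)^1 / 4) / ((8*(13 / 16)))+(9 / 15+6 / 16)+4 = 52733 / 9880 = 5.34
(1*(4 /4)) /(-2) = -0.50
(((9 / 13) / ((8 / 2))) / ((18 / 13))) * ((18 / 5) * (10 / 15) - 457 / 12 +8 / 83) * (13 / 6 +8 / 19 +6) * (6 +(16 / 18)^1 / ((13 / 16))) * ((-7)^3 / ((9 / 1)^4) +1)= -539415594553 / 2100254832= -256.83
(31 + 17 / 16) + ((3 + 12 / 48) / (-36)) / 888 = 4099883 / 127872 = 32.06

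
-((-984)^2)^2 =-937519681536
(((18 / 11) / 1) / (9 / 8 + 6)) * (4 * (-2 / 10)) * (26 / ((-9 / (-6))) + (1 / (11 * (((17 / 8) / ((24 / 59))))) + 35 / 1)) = -110896448 / 11529485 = -9.62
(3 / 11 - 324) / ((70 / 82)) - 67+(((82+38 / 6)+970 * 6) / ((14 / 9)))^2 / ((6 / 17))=881253007549 / 21560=40874443.76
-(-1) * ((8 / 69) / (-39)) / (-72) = 0.00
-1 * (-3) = 3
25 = 25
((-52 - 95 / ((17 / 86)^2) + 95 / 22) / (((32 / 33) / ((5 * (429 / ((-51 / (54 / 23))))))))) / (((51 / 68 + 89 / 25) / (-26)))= -296655706722375 / 194810276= -1522792.91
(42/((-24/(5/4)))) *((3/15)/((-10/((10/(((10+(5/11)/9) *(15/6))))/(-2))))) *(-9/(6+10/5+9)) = 6237/1353200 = 0.00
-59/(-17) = 3.47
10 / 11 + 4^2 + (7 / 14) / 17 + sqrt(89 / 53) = sqrt(4717) / 53 + 6335 / 374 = 18.23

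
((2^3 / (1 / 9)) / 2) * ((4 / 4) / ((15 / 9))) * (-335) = -7236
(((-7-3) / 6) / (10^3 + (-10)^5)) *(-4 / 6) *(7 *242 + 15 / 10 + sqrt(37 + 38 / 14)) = -3391 / 178200-sqrt(1946) / 623700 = -0.02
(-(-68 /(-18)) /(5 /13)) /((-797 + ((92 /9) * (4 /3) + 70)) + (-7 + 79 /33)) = 1122 /82015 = 0.01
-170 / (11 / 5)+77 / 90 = -75653 / 990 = -76.42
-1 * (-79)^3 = 493039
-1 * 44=-44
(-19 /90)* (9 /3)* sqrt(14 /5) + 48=48 - 19* sqrt(70) /150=46.94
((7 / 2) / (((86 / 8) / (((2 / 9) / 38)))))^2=0.00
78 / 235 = 0.33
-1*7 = -7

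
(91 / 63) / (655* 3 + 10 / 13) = 169 / 229995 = 0.00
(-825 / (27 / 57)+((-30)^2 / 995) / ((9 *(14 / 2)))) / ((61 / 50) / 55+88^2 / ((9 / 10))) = -60046511250 / 296654044757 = -0.20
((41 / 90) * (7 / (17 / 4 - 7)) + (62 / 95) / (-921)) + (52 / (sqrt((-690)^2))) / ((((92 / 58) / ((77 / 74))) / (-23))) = -11289783157 / 4914244170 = -2.30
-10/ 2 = -5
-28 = -28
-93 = -93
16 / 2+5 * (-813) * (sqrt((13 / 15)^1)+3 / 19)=-271 * sqrt(195) -12043 / 19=-4418.15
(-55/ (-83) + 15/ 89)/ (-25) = -1228/ 36935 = -0.03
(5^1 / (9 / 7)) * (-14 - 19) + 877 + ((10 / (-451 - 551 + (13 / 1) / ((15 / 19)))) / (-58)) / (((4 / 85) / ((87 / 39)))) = 1726555261 / 2306148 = 748.67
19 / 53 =0.36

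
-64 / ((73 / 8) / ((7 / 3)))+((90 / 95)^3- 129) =-217079057 / 1502121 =-144.52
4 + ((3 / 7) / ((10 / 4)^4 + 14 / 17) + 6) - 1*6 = 304588 / 75943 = 4.01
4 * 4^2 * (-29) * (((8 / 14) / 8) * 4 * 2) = -1060.57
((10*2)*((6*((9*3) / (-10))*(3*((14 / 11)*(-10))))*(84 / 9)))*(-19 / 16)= -1508220 / 11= -137110.91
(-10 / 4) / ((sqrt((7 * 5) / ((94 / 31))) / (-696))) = 512.15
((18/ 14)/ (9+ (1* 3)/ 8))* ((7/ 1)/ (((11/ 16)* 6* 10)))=32/ 1375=0.02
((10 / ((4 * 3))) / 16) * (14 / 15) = 7 / 144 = 0.05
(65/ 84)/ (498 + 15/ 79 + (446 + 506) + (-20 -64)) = 0.00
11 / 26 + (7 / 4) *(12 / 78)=9 / 13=0.69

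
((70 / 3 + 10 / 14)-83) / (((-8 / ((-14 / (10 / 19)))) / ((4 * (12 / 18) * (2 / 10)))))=-104.54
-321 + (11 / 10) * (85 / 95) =-60803 / 190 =-320.02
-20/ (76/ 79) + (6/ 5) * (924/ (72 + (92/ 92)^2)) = -38839/ 6935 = -5.60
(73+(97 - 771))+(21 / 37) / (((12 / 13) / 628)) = -214.86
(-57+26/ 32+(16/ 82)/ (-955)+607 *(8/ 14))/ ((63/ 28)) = 1274690129/ 9867060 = 129.19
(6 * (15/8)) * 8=90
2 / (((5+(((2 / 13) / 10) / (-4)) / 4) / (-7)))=-14560 / 5199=-2.80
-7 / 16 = -0.44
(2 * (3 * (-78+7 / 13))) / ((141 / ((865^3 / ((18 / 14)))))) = -9124431783250 / 5499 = -1659289285.92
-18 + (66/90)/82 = -22129/1230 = -17.99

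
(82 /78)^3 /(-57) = -0.02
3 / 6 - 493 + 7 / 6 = -1474 / 3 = -491.33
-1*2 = -2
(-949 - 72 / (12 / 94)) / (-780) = 1513 / 780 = 1.94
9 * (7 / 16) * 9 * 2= 567 / 8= 70.88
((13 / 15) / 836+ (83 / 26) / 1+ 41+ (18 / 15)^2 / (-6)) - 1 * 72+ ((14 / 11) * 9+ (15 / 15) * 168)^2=288492222481 / 8966100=32175.89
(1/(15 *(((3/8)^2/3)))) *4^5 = 65536/45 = 1456.36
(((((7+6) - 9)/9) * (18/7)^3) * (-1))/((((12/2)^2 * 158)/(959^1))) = -1.27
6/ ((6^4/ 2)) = 0.01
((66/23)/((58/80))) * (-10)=-26400/667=-39.58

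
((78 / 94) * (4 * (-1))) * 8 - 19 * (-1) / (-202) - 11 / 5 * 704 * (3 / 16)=-15050233 / 47470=-317.05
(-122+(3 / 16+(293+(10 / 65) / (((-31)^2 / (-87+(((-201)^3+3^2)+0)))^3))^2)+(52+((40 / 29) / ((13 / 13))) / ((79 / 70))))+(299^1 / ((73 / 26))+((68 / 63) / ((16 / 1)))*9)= 21487209733128504896086162680040785299896340453851 / 2493406013773481439106654544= 8617613663572624374641.24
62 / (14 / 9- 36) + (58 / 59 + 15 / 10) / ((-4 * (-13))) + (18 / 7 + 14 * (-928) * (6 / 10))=-334784245 / 42952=-7794.38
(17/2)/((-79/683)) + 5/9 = -103709/1422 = -72.93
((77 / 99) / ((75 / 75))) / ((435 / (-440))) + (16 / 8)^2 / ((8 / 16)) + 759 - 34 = 573323 / 783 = 732.21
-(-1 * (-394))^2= -155236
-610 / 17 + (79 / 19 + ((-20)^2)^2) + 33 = 51680412 / 323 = 160001.28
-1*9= -9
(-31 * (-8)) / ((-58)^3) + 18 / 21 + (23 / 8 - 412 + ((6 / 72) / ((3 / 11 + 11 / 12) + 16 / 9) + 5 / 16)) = -1309284351681 / 3209592400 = -407.93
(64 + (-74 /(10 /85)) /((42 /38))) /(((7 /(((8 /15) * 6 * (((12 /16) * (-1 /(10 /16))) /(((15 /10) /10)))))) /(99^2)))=4435592832 /245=18104460.54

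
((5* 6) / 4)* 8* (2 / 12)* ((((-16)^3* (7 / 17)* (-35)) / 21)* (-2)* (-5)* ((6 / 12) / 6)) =3584000 / 153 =23424.84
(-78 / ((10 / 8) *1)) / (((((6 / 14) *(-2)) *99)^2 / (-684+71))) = 780962 / 147015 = 5.31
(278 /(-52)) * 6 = -417 /13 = -32.08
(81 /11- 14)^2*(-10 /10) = -5329 /121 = -44.04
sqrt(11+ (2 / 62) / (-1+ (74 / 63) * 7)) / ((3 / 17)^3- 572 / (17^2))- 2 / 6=-4913 * sqrt(44680610) / 19539455- 1 / 3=-2.01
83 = 83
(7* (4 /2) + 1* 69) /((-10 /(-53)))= 4399 /10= 439.90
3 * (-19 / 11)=-57 / 11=-5.18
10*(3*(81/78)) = 405/13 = 31.15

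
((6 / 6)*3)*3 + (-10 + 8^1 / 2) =3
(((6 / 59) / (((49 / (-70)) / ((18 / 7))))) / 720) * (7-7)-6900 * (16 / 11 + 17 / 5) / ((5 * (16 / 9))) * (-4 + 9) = -829035 / 44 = -18841.70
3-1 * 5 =-2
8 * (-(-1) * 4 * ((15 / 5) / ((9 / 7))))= 224 / 3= 74.67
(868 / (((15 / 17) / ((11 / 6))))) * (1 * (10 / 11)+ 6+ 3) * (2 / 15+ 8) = 98112644 / 675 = 145352.07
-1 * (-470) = 470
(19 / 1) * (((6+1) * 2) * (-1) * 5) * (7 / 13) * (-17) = 158270 / 13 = 12174.62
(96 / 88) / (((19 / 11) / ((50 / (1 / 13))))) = 7800 / 19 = 410.53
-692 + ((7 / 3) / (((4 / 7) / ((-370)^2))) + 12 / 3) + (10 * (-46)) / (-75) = 8374897 / 15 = 558326.47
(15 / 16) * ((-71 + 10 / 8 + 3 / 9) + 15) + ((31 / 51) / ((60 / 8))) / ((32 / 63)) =-276657 / 5440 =-50.86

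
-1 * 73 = -73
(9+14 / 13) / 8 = 131 / 104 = 1.26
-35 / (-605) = 7 / 121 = 0.06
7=7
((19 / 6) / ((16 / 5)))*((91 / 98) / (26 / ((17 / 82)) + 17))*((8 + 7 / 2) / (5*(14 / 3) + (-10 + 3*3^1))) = 482885 / 145337472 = 0.00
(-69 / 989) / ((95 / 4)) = -12 / 4085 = -0.00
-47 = -47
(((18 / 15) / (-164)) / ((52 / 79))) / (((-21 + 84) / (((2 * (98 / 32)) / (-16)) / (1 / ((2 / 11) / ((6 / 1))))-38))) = 12684319 / 1891169280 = 0.01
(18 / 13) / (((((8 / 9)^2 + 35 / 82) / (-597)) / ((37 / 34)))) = -739.18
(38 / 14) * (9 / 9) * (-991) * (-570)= 10732530 / 7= 1533218.57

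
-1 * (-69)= 69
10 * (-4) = -40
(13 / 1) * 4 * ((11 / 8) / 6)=143 / 12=11.92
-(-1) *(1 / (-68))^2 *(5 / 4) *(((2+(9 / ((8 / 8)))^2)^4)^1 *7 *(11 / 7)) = 141122.82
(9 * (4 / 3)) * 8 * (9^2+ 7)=8448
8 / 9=0.89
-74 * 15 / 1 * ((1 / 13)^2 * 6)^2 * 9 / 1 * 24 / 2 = -4315680 / 28561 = -151.10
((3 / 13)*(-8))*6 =-144 / 13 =-11.08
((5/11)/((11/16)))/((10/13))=104/121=0.86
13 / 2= 6.50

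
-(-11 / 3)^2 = -121 / 9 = -13.44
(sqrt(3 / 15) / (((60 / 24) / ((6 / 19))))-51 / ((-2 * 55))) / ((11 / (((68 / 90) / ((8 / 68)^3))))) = 83521 * sqrt(5) / 78375 +1419857 / 72600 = 21.94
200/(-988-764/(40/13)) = -2000/12363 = -0.16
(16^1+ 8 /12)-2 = 14.67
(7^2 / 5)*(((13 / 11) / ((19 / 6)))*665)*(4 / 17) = 572.28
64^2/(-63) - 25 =-5671/63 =-90.02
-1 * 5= -5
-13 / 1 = -13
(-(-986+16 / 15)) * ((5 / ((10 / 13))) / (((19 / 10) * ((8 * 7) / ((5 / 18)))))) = 480155 / 28728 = 16.71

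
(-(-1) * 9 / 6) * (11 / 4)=33 / 8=4.12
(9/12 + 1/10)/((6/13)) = 221/120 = 1.84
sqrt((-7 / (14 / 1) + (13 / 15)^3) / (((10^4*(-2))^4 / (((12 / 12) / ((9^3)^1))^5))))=sqrt(30570) / 2582803260000000000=0.00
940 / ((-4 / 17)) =-3995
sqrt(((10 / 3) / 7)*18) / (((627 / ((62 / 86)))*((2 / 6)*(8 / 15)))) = 465*sqrt(105) / 251636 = 0.02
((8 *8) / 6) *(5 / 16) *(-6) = -20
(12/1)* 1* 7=84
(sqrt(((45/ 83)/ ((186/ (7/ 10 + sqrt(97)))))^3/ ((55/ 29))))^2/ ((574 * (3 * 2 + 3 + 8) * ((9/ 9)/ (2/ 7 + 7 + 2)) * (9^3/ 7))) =10989173/ 451355309565139584 + 18561595 * sqrt(97)/ 1579743583477988544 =0.00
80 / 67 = 1.19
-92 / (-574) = 46 / 287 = 0.16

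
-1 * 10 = -10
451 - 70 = 381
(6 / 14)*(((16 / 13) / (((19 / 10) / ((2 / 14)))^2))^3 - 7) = -255363708402340353 / 85121240230113451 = -3.00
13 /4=3.25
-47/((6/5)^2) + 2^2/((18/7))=-373/12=-31.08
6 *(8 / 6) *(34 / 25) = 272 / 25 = 10.88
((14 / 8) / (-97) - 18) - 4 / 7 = -50489 / 2716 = -18.59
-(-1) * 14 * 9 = 126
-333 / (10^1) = -333 / 10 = -33.30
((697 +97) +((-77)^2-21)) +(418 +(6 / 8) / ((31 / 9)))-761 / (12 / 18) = 741361 / 124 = 5978.72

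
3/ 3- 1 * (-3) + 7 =11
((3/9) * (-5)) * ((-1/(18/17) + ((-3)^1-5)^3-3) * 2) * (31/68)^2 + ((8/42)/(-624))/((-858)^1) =580692568033/1624647024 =357.43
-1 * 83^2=-6889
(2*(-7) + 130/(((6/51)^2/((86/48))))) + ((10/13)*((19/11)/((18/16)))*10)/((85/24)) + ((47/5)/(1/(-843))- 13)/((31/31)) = 5181159497/583440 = 8880.36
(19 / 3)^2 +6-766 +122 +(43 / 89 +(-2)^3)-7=-490537 / 801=-612.41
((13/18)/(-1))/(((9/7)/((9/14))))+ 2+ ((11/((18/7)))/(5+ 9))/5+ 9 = 107/10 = 10.70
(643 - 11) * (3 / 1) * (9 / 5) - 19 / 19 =17059 / 5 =3411.80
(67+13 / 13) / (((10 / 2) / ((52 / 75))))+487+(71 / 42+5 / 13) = 34022927 / 68250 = 498.50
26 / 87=0.30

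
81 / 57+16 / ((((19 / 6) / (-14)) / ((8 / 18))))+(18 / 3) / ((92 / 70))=-33368 / 1311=-25.45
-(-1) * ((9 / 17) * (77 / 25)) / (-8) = -693 / 3400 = -0.20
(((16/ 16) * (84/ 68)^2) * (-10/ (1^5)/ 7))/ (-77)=90/ 3179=0.03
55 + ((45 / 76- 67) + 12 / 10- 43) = -20219 / 380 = -53.21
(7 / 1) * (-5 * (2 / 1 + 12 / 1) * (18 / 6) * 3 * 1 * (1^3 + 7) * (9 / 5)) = -63504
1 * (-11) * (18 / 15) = -13.20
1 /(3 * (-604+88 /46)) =-23 /41544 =-0.00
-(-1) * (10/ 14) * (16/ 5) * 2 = 32/ 7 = 4.57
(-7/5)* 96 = -672/5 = -134.40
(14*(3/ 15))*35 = 98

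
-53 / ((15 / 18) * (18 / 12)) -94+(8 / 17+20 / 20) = -11469 / 85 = -134.93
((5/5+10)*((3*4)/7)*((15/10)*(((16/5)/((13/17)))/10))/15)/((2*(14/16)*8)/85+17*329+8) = 152592/1083125225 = 0.00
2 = 2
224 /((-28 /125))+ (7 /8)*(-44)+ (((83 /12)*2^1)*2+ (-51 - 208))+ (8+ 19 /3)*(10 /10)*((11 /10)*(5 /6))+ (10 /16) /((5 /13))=-90365 /72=-1255.07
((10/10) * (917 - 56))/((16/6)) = 2583/8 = 322.88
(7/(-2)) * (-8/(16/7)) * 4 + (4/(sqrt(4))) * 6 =61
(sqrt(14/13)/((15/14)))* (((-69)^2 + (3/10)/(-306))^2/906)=165080040831727* sqrt(182)/91903734000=24232.44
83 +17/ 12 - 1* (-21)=105.42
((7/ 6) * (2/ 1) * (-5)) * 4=-140/ 3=-46.67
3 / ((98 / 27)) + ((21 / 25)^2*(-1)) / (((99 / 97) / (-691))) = 322420529 / 673750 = 478.55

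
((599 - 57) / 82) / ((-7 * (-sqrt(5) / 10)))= 542 * sqrt(5) / 287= 4.22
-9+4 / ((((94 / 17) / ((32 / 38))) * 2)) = -7765 / 893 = -8.70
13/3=4.33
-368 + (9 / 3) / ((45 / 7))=-5513 / 15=-367.53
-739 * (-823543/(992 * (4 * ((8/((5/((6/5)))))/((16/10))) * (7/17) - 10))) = -51730853545/676544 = -76463.40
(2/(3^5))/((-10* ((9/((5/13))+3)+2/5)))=-1/32562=-0.00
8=8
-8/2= -4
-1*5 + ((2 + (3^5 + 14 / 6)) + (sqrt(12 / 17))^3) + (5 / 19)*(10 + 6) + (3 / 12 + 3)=24*sqrt(51) / 289 + 56953 / 228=250.39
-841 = -841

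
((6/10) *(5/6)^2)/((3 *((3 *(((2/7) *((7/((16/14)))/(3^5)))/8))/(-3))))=-1080/7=-154.29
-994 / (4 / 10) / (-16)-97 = 58.31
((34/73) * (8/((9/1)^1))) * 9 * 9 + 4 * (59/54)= 37.90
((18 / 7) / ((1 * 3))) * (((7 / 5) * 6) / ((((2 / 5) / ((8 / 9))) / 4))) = 64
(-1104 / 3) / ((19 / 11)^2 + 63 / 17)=-47311 / 860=-55.01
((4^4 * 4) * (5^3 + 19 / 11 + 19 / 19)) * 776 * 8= 8931573760 / 11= 811961250.91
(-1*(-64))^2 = 4096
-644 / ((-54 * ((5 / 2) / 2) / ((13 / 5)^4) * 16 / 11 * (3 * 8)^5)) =50581531 / 1343692800000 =0.00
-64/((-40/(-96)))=-153.60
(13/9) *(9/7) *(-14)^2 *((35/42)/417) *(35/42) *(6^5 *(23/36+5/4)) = 1237600/139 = 8903.60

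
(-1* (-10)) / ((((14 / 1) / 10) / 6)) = 300 / 7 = 42.86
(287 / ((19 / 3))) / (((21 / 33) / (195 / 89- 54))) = -6238683 / 1691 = -3689.35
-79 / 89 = -0.89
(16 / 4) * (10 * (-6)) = -240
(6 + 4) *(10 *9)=900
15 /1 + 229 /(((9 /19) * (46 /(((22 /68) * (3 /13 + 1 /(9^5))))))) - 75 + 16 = -116738078842 /2701314603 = -43.22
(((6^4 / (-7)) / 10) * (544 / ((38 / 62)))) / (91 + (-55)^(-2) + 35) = -6611362560 / 50693083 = -130.42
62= 62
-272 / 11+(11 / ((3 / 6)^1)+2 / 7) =-188 / 77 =-2.44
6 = 6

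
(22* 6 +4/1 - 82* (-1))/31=218/31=7.03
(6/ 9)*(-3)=-2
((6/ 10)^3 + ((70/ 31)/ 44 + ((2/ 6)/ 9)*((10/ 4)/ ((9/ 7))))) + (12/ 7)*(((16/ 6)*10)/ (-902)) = 858087887/ 2972710125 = 0.29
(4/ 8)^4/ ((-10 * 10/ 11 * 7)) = -11/ 11200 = -0.00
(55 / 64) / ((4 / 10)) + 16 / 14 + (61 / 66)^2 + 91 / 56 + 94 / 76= 129910415 / 18539136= 7.01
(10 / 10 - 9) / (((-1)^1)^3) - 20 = -12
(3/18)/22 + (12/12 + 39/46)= 1.86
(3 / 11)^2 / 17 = 9 / 2057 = 0.00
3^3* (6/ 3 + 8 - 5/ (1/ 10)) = -1080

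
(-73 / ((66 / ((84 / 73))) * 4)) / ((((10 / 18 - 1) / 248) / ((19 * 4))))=148428 / 11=13493.45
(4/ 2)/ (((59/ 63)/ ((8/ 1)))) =1008/ 59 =17.08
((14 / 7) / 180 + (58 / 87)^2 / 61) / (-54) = -0.00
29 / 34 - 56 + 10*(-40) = -15475 / 34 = -455.15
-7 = -7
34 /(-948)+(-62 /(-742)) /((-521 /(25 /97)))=-319104209 /8887133598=-0.04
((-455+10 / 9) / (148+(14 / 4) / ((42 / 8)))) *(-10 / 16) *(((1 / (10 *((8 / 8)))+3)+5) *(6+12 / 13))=4963275 / 46384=107.00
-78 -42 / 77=-864 / 11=-78.55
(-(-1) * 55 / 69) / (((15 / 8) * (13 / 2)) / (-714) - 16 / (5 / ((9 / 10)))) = -0.28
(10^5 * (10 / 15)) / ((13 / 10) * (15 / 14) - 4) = -5600000 / 219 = -25570.78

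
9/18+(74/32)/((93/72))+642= 19973/31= 644.29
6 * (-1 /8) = -3 /4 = -0.75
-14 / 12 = -7 / 6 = -1.17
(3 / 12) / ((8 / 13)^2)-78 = -19799 / 256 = -77.34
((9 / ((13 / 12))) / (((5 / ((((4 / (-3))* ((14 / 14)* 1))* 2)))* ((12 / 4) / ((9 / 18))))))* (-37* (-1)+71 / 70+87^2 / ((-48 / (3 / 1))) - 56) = 824961 / 2275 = 362.62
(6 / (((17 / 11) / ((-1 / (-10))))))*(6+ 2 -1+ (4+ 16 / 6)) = 451 / 85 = 5.31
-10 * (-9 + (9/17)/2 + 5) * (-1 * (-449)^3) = 57479469115/17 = 3381145242.06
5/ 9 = 0.56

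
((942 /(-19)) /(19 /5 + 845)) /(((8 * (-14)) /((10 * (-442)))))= -2.31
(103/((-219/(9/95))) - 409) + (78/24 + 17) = -10785161/27740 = -388.79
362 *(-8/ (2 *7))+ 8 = -1392/ 7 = -198.86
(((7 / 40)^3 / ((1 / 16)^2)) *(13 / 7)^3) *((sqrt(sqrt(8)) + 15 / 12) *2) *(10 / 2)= 2197 / 20 + 2197 *2^(3 / 4) / 25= 257.65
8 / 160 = 1 / 20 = 0.05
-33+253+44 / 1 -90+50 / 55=1924 / 11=174.91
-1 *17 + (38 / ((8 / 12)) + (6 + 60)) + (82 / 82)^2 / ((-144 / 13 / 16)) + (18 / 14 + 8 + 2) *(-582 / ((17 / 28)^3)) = -1293059939 / 44217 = -29243.50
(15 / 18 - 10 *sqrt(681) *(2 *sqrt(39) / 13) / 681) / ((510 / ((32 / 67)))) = 8 / 10251 - 64 *sqrt(2951) / 10083567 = 0.00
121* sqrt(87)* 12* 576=836352* sqrt(87)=7800972.13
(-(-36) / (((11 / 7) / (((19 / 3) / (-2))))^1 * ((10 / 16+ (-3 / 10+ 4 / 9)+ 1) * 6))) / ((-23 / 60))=410400 / 23023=17.83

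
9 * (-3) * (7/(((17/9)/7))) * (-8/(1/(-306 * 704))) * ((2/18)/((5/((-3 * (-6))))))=-2414168064/5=-482833612.80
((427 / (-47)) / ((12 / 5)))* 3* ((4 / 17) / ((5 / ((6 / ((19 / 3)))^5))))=-806845536 / 1978403101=-0.41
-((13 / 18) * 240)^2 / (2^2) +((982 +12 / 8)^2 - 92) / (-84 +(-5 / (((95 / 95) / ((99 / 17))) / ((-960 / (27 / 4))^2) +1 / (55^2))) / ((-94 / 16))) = -1962472336346923 / 275921113968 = -7112.44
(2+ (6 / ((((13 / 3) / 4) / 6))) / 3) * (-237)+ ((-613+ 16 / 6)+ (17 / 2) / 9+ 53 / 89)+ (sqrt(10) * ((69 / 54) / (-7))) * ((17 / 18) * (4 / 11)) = -77223311 / 20826 - 391 * sqrt(10) / 6237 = -3708.22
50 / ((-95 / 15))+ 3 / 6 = -281 / 38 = -7.39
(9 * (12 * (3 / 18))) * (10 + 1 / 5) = 918 / 5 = 183.60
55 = 55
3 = 3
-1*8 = -8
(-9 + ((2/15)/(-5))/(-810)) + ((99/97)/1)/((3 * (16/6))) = -209131099/23571000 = -8.87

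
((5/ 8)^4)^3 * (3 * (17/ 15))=830078125/ 68719476736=0.01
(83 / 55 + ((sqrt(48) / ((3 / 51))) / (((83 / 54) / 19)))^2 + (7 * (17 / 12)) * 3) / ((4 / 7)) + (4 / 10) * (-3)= 22488515421667 / 6062320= 3709555.98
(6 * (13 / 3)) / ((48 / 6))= 13 / 4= 3.25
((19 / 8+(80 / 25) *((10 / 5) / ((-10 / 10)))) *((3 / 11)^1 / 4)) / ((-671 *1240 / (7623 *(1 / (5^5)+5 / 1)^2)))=1857476503701 / 29546875000000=0.06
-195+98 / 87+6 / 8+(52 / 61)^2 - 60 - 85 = -436897915 / 1294908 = -337.40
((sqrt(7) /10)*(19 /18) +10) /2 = 19*sqrt(7) /360 +5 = 5.14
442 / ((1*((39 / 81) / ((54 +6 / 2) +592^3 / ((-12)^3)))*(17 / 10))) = -64805060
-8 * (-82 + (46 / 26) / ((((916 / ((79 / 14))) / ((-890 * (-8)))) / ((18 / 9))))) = -12203696 / 20839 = -585.62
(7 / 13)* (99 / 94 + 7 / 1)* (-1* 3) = -15897 / 1222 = -13.01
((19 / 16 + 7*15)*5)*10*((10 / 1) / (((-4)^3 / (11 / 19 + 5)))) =-4628.24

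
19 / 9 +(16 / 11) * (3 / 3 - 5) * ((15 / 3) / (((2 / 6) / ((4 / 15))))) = -2095 / 99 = -21.16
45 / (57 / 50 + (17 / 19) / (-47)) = 2009250 / 50051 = 40.14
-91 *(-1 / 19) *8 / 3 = 728 / 57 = 12.77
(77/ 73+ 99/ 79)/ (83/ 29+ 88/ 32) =1543960/ 3754317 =0.41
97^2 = 9409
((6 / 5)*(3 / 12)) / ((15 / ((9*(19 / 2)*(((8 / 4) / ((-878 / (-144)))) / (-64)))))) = -1539 / 175600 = -0.01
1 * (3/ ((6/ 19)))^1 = 19/ 2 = 9.50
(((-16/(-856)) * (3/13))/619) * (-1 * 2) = -12/861029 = -0.00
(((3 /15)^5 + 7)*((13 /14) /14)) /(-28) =-71097 /4287500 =-0.02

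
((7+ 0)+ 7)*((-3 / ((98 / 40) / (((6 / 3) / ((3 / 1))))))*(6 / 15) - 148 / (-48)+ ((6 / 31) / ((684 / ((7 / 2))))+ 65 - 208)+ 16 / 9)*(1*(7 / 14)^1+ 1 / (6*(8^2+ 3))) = -7265131394 / 7458507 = -974.07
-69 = -69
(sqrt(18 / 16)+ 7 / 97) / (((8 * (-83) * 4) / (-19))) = 133 / 257632+ 57 * sqrt(2) / 10624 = 0.01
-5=-5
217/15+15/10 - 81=-1951/30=-65.03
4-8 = -4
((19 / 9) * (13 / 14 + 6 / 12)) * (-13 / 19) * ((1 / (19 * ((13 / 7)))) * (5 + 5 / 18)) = -25 / 81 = -0.31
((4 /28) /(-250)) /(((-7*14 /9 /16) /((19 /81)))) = 76 /385875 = 0.00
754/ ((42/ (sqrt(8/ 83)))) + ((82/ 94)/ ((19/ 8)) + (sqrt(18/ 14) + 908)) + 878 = 3*sqrt(7)/ 7 + 754*sqrt(166)/ 1743 + 1595226/ 893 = 1793.07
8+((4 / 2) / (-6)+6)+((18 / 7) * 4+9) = 692 / 21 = 32.95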